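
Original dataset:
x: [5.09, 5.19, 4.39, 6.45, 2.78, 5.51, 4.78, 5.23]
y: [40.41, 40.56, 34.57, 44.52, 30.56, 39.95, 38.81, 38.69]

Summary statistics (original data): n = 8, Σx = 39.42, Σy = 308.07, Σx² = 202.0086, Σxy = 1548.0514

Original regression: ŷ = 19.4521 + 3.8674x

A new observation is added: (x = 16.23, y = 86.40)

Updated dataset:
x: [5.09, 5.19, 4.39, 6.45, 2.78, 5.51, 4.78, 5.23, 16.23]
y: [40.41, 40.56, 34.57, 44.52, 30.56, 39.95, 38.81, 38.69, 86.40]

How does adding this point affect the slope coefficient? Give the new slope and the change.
Adding the point moves β₁ from 3.8674 to 4.2136, i.e. it increases by 0.3462 (+9.0%).

The new point has HIGH LEVERAGE: x = 16.23 is far from the original mean x̄ = 39.42/8 ≈ 4.93 (original range [2.78, 6.45]).

Step 1: Update the sums with the new point (n goes from 8 to 9)
Σx  = 39.42 + 16.23 = 55.65
Σy  = 308.07 + 86.40 = 394.47
Σx² = 202.0086 + 16.23² = 202.0086 + 263.4129 = 465.4215
Σxy = 1548.0514 + 16.23×86.40 = 1548.0514 + 1402.2720 = 2950.3234

Step 2: Recompute the slope with b₁ = (nΣxy − ΣxΣy) / (nΣx² − (Σx)²)
Numerator   = 9×2950.3234 − 55.65×394.47 = 26552.9106 − 21952.2555 = 4600.6551
Denominator = 9×465.4215 − 55.65² = 4188.7935 − 3096.9225 = 1091.8710
b₁(new) = 4600.6551 / 1091.8710 = 4.2136

(Same formula on the original sums: (8×1548.0514 − 39.42×308.07) / (8×202.0086 − 39.42²) = 240.2918 / 62.1324 = 3.8674, matching the given fit.)

Step 3: Change in slope
Δβ₁ = 4.2136 − 3.8674 = +0.3462
Relative change = +0.3462 / 3.8674 × 100% = +9.0%
→ the slope increases when the point is added.

Because the point sits above the extension of the original line at a high-leverage x, it tilts the fit up.
In practice: investigate whether it comes from the same population as the rest of the sample.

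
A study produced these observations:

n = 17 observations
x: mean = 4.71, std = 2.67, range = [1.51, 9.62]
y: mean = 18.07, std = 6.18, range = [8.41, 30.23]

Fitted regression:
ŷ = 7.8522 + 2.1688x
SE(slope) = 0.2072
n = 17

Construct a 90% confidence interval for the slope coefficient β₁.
The 90% CI for β₁ is (1.8056, 2.5320)

Confidence interval for the slope:

The 90% CI for β₁ is: β̂₁ ± t*(α/2, n-2) × SE(β̂₁)

Step 1: Find critical t-value
- Confidence level = 0.9
- Degrees of freedom = n - 2 = 17 - 2 = 15
- t*(α/2, 15) = 1.7531

Step 2: Calculate margin of error
Margin = 1.7531 × 0.2072 = 0.3632

Step 3: Construct interval
CI = 2.1688 ± 0.3632
CI = (1.8056, 2.5320)

Interpretation: intervals built this way capture the true β₁ in 90% of repeated samples; here the plausible range for the per-unit effect of x on y is 1.8056 to 2.5320.
The interval does not include 0, suggesting a significant linear relationship.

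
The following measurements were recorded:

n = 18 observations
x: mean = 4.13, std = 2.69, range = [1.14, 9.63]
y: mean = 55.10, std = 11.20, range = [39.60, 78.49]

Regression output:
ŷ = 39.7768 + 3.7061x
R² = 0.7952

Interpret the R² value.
R² = 0.7952 means 79.52% of the variation in y is explained by the linear relationship with x. This indicates a strong fit.

R² = 1 − SS_res/SS_tot compares the residual scatter to the total scatter of y about its mean.

Here R² = 0.7952:
- Explained: 79.52% of the variation in y
- Unexplained (residual): 100% − 79.52% = 20.48%
- Rule of thumb (below 0.3 weak; 0.3 to below 0.7 moderate; 0.7 and above strong) → strong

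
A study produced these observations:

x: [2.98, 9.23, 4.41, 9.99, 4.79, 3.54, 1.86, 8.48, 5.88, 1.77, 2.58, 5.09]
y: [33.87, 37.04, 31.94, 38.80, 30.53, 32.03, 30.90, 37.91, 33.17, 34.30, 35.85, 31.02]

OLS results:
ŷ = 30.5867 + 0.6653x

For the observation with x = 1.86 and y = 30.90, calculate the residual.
Residual = -0.9242

The residual is the difference between the actual value and the predicted value:

Residual = y - ŷ

Step 1: Calculate predicted value
ŷ = 30.5867 + 0.6653 × 1.86
ŷ = 31.8242

Step 2: Calculate residual
Residual = 30.90 - 31.8242
Residual = -0.9242

The residual is negative, so the observed y = 30.90 sits below the regression line (the line overestimates it by 0.9242).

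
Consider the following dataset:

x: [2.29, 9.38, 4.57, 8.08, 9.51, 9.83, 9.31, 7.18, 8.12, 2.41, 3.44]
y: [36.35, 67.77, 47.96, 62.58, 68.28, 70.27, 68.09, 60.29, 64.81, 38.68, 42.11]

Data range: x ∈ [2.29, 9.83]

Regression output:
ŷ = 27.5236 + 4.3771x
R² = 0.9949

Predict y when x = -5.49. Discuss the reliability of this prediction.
ŷ = 3.4933, but this is extrapolation (below the data range [2.29, 9.83]) and may be unreliable.

Prediction calculation:
ŷ = 27.5236 + 4.3771 × (-5.49)
ŷ = 3.4933

Reliability:
- Data range: x ∈ [2.29, 9.83]
- Prediction point: x = -5.49 is 7.78 units below the observed range → this is EXTRAPOLATION, not interpolation

Why that matters here:
- The standard error of prediction grows with (x − x̄)², and x = -5.49 is far from x̄ = 6.74
- R² describes fit only over the sampled x values; it says nothing about behaviour beyond them
- The linear relationship may not hold outside the observed range

The R² = 0.9949 only validates the fit within [2.29, 9.83]; treat ŷ = 3.4933 with caution.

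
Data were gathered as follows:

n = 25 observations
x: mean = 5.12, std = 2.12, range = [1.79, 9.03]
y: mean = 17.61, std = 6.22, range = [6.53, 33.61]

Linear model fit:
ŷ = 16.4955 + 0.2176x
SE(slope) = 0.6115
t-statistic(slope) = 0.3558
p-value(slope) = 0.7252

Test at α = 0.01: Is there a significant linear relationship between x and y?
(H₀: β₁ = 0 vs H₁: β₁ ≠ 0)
Since p-value = 0.7252 ≥ α = 0.01, fail to reject H₀ — the slope is not significantly different from 0.

Hypothesis test for the slope coefficient:

H₀: β₁ = 0 (no linear relationship)
H₁: β₁ ≠ 0 (linear relationship exists)

Test statistic: t = β̂₁ / SE(β̂₁) = 0.2176 / 0.6115 = 0.3558

With df = 23, the two-sided p-value for |t| = 0.3558 is 0.7252.

Decision rule: reject H₀ if p-value < α.
p-value = 0.7252 ≥ α = 0.01 → fail to reject H₀.

There is not sufficient evidence at the 1% significance level to conclude that a linear relationship exists between x and y.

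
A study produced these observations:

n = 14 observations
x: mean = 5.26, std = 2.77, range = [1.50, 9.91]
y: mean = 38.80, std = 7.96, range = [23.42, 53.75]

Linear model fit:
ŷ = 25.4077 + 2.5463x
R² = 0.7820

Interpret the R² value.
The model explains 78.20% of the variance in y (R² = 0.7820), leaving 21.80% unexplained; the fit is strong.

The coefficient of determination R² is the fraction of the total variation in y that the fitted line accounts for.

Here R² = 0.7820:
- Explained: 78.20% of the variation in y
- Unexplained (residual): 100% − 78.20% = 21.80%
- Rule of thumb (below 0.3 weak; 0.3 to below 0.7 moderate; 0.7 and above strong) → strong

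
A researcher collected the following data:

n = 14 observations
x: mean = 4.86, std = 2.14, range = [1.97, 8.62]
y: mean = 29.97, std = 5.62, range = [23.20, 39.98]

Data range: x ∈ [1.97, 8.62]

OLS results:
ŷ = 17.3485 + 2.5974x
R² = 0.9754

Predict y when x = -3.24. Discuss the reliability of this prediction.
The equation gives ŷ = 8.9329; however x = -3.24 is 5.21 units below the observed range, so this extrapolated value should not be trusted.

Prediction calculation:
ŷ = 17.3485 + 2.5974 × (-3.24)
ŷ = 8.9329

Reliability:
- Data range: x ∈ [1.97, 8.62]
- Prediction point: x = -3.24 is 5.21 units below the observed range → this is EXTRAPOLATION, not interpolation

Why that matters here:
- The standard error of prediction grows with (x − x̄)², and x = -3.24 is far from x̄ = 4.86
- Real relationships often flatten, saturate, or turn nonlinear at extremes

The R² = 0.9754 only validates the fit within [1.97, 8.62]; treat ŷ = 8.9329 with caution.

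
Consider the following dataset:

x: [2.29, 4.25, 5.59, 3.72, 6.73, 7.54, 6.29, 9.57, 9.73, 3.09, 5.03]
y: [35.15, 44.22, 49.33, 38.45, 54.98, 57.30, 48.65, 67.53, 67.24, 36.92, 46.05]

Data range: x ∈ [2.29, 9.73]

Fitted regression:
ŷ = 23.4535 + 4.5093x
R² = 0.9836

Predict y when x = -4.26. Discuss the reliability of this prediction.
The equation gives ŷ = 4.2439; however x = -4.26 is 6.55 units below the observed range, so this extrapolated value should not be trusted.

Prediction calculation:
ŷ = 23.4535 + 4.5093 × (-4.26)
ŷ = 4.2439

Reliability:
- Data range: x ∈ [2.29, 9.73]
- Prediction point: x = -4.26 is 6.55 units below the observed range → this is EXTRAPOLATION, not interpolation

Why that matters here:
- There are no observations near this x to validate the fitted line there
- R² describes fit only over the sampled x values; it says nothing about behaviour beyond them

A defensible statement: 'if the linear trend continued to x = -4.26, y would be about 4.2439' — the premise is untested.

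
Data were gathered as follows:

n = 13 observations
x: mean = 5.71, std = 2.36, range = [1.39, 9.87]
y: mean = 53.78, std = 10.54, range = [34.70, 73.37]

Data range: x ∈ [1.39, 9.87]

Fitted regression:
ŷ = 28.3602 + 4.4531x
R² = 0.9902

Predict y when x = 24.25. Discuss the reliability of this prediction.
ŷ = 136.3479 (extrapolation — x = 24.25 lies outside [1.39, 9.87], so reliability is low).

Prediction calculation:
ŷ = 28.3602 + 4.4531 × 24.25
ŷ = 136.3479

Reliability:
- Data range: x ∈ [1.39, 9.87]
- Prediction point: x = 24.25 is 14.38 units above the observed range → this is EXTRAPOLATION, not interpolation

Why that matters here:
- Real relationships often flatten, saturate, or turn nonlinear at extremes
- R² describes fit only over the sampled x values; it says nothing about behaviour beyond them

Report the number if required, but flag clearly that it is an extrapolation.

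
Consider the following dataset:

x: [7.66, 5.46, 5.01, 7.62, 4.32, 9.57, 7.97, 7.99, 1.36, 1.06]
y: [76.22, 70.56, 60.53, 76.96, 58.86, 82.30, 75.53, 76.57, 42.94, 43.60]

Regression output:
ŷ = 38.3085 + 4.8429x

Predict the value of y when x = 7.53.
ŷ = 74.7755

x = 7.53 lies inside the observed range [1.06, 9.57], so the fitted equation applies directly:

ŷ = 38.3085 + 4.8429 × 7.53
ŷ = 38.3085 + 36.4670
ŷ = 74.7755

This is a point prediction; actual observations scatter around it by roughly the residual standard deviation.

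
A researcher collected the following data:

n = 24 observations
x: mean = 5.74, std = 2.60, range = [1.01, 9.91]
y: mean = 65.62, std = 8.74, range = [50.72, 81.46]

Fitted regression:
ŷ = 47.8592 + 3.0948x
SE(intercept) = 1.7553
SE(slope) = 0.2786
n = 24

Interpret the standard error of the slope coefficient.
SE(slope) = 0.2786 measures the uncertainty in the estimated slope. The coefficient is estimated precisely (SE/|β̂₁| = 9.0%).

What SE measures:
- The standard error quantifies the sampling variability of the coefficient estimate
- It is the estimated standard deviation of β̂₁ across hypothetical repeated samples of the same size
- Smaller SE → more precise estimate

Relative precision:
- SE / |β̂₁| = 0.2786 / 3.0948 = 9.0%
- Rule of thumb (under 20%: precise; 20% to under 50%: moderately precise; 50% or more: imprecise) → precise

Link to interval estimation: a confidence interval for β₁ is β̂₁ ± t* × 0.2786, so SE sets the half-width per unit of t*.

What drives SE(β̂₁): wider spread of x values → smaller SE; larger n (here n = 24) → smaller SE; more residual scatter → larger SE.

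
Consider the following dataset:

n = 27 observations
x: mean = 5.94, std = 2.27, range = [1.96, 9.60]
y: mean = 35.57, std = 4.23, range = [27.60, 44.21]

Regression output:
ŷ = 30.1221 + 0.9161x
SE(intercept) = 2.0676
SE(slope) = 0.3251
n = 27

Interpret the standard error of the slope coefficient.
SE(β̂₁) = 0.3251 is the estimated standard deviation of the slope estimate across repeated samples; relative to β̂₁ = 0.9161 that is 35.5%, a moderately precise estimate.

What SE measures:
- The standard error quantifies the sampling variability of the coefficient estimate
- It is the estimated standard deviation of β̂₁ across hypothetical repeated samples of the same size
- Smaller SE → more precise estimate

Relative precision:
- SE / |β̂₁| = 0.3251 / 0.9161 = 35.5%
- Rule of thumb (under 20%: precise; 20% to under 50%: moderately precise; 50% or more: imprecise) → moderately precise

Rough 95% range (±2 SE): 0.9161 ± 0.6502 → (0.2659, 1.5663).

What drives SE(β̂₁): larger n (here n = 27) → smaller SE; wider spread of x values → smaller SE; more residual scatter → larger SE.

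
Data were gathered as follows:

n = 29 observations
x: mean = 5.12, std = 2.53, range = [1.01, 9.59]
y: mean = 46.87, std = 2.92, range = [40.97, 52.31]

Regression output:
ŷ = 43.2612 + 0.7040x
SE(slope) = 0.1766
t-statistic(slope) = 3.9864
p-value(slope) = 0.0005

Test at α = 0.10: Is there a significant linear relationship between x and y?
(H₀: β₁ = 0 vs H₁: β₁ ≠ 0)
Reject H₀: p-value = 0.0005 < α = 0.10. The linear relationship is significant at the 10% level.

Hypothesis test for the slope coefficient:

H₀: β₁ = 0 (no linear relationship)
H₁: β₁ ≠ 0 (linear relationship exists)

Test statistic: t = β̂₁ / SE(β̂₁) = 0.7040 / 0.1766 = 3.9864

With df = 27, the two-sided p-value for |t| = 3.9864 is 0.0005.

Decision rule: reject H₀ if p-value < α.
p-value = 0.0005 < α = 0.10 → reject H₀.

There is sufficient evidence at the 10% significance level to conclude that a linear relationship exists between x and y.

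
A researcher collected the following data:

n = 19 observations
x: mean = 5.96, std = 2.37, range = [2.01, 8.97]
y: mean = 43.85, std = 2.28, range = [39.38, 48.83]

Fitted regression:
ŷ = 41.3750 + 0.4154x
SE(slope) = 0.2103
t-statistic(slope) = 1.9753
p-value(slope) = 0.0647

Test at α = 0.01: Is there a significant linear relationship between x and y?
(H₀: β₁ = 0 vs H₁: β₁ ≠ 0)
Fail to reject H₀: p-value = 0.0647 ≥ α = 0.01. The linear relationship is not significant at the 1% level.

Hypothesis test for the slope coefficient:

H₀: β₁ = 0 (no linear relationship)
H₁: β₁ ≠ 0 (linear relationship exists)

Test statistic: t = β̂₁ / SE(β̂₁) = 0.4154 / 0.2103 = 1.9753

p = 0.0647: how often a slope estimate this far from 0 (in SE units) would arise by chance if β₁ were truly 0.

Decision rule: reject H₀ if p-value < α.
p-value = 0.0647 ≥ α = 0.01 → fail to reject H₀.

At α = 0.01 the data do not provide convincing evidence of a nonzero slope.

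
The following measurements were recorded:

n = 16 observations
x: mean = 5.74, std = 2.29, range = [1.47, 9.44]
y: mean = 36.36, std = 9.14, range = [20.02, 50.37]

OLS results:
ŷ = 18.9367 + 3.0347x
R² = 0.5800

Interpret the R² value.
About 58.00% of the variability in y is accounted for by the regression on x (R² = 0.5800) — a moderate linear fit.

The coefficient of determination R² is the fraction of the total variation in y that the fitted line accounts for.

Here R² = 0.5800:
- Explained: 58.00% of the variation in y
- Unexplained (residual): 100% − 58.00% = 42.00%
- Rule of thumb (below 0.3 weak; 0.3 to below 0.7 moderate; 0.7 and above strong) → moderate

Note: R² says nothing about causation, and a high R² does not by itself mean the linear form is appropriate — check the residuals.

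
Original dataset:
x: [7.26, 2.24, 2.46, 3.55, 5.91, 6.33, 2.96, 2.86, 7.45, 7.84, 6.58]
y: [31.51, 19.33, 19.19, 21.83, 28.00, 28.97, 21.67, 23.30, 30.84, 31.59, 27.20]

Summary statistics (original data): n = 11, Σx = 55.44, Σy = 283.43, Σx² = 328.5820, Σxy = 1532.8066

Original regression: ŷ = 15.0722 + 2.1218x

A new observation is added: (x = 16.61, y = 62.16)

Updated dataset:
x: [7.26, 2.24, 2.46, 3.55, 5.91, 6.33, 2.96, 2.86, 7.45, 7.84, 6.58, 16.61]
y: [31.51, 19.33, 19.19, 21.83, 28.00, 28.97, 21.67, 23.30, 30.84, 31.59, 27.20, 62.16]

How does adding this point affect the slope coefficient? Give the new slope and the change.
The slope changes from 2.1218 to 2.8527 (change of +0.7309, or +34.4%).

x = 16.61 lies well outside the original x-range [2.24, 7.84] (x̄ ≈ 5.04), so this observation has high leverage and can move the slope substantially.

Step 1: Update the sums with the new point (n goes from 11 to 12)
Σx  = 55.44 + 16.61 = 72.05
Σy  = 283.43 + 62.16 = 345.59
Σx² = 328.5820 + 16.61² = 328.5820 + 275.8921 = 604.4741
Σxy = 1532.8066 + 16.61×62.16 = 1532.8066 + 1032.4776 = 2565.2842

Step 2: Recompute the slope with b₁ = (nΣxy − ΣxΣy) / (nΣx² − (Σx)²)
Numerator   = 12×2565.2842 − 72.05×345.59 = 30783.4104 − 24899.7595 = 5883.6509
Denominator = 12×604.4741 − 72.05² = 7253.6892 − 5191.2025 = 2062.4867
b₁(new) = 5883.6509 / 2062.4867 = 2.8527

(Same formula on the original sums: (11×1532.8066 − 55.44×283.43) / (11×328.5820 − 55.44²) = 1147.5134 / 540.8084 = 2.1218, matching the given fit.)

Step 3: Change in slope
Δβ₁ = 2.8527 − 2.1218 = +0.7309
Relative change = +0.7309 / 2.1218 × 100% = +34.4%
→ the slope increases when the point is added.

Because the point sits above the extension of the original line at a high-leverage x, it tilts the fit up.
In practice: examine leverage (hᵢ) and Cook's distance rather than deleting it automatically; refit with and without it and report both if conclusions differ.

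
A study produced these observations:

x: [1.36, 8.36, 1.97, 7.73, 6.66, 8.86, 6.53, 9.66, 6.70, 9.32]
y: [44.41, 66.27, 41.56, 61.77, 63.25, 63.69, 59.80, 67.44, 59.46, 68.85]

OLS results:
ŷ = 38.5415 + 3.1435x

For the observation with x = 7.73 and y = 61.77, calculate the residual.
Residual = -1.0708

The residual is the difference between the actual value and the predicted value:

Residual = y - ŷ

Step 1: Calculate predicted value
ŷ = 38.5415 + 3.1435 × 7.73
ŷ = 62.8408

Step 2: Calculate residual
Residual = 61.77 - 62.8408
Residual = -1.0708

The residual is negative, so the observed y = 61.77 sits below the regression line (the line overestimates it by 1.0708).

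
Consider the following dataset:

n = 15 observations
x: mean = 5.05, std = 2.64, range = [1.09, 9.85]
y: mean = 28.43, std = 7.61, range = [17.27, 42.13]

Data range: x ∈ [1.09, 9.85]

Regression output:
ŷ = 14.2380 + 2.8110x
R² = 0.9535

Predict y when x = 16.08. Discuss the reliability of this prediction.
ŷ = 59.4389 (extrapolation — x = 16.08 lies outside [1.09, 9.85], so reliability is low).

Prediction calculation:
ŷ = 14.2380 + 2.8110 × 16.08
ŷ = 59.4389

Reliability:
- Data range: x ∈ [1.09, 9.85]
- Prediction point: x = 16.08 is 6.23 units above the observed range → this is EXTRAPOLATION, not interpolation

Why that matters here:
- The linear relationship may not hold outside the observed range
- There are no observations near this x to validate the fitted line there
- Real relationships often flatten, saturate, or turn nonlinear at extremes

Report the number if required, but flag clearly that it is an extrapolation.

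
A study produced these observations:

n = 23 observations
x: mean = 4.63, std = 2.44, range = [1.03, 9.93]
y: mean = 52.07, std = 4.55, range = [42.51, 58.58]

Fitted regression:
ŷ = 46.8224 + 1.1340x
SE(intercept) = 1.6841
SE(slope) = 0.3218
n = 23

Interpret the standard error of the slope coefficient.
SE(slope) = 0.3218 measures the uncertainty in the estimated slope. The coefficient is estimated with moderate precision (SE/|β̂₁| = 28.4%).

What SE measures:
- The standard error quantifies the sampling variability of the coefficient estimate
- It is the estimated standard deviation of β̂₁ across hypothetical repeated samples of the same size
- Smaller SE → more precise estimate

Relative precision:
- SE / |β̂₁| = 0.3218 / 1.1340 = 28.4%
- Rule of thumb (under 20%: precise; 20% to under 50%: moderately precise; 50% or more: imprecise) → moderately precise

Link to interval estimation: a confidence interval for β₁ is β̂₁ ± t* × 0.3218, so SE sets the half-width per unit of t*.

What drives SE(β̂₁): more residual scatter → larger SE.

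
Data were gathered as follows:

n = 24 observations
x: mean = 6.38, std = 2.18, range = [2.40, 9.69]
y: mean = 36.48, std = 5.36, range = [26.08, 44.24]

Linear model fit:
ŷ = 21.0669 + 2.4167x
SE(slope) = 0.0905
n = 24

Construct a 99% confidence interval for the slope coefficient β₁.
The 99% CI for β₁ is (2.1616, 2.6718)

Confidence interval for the slope:

The 99% CI for β₁ is: β̂₁ ± t*(α/2, n-2) × SE(β̂₁)

Step 1: Find critical t-value
- Confidence level = 0.99
- Degrees of freedom = n - 2 = 24 - 2 = 22
- t*(α/2, 22) = 2.8188

Step 2: Calculate margin of error
Margin = 2.8188 × 0.0905 = 0.2551

Step 3: Construct interval
CI = 2.4167 ± 0.2551
CI = (2.1616, 2.6718)

Interpretation: We are 99% confident that the true slope β₁ lies between 2.1616 and 2.6718.
Both endpoints are positive, so the data support a genuinely positive slope at this confidence level.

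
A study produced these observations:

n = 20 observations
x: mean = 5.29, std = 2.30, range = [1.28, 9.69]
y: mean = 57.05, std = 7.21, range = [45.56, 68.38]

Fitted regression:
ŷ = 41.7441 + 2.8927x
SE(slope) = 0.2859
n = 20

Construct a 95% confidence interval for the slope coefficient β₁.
The 95% CI for β₁ is (2.2921, 3.4933)

Confidence interval for the slope:

The 95% CI for β₁ is: β̂₁ ± t*(α/2, n-2) × SE(β̂₁)

Step 1: Find critical t-value
- Confidence level = 0.95
- Degrees of freedom = n - 2 = 20 - 2 = 18
- t*(α/2, 18) = 2.1009

Step 2: Calculate margin of error
Margin = 2.1009 × 0.2859 = 0.6006

Step 3: Construct interval
CI = 2.8927 ± 0.6006
CI = (2.2921, 3.4933)

Interpretation: each one-unit increase in x is associated with a change in mean y of between 2.2921 and 3.4933, with 95% confidence.
The interval does not include 0, suggesting a significant linear relationship.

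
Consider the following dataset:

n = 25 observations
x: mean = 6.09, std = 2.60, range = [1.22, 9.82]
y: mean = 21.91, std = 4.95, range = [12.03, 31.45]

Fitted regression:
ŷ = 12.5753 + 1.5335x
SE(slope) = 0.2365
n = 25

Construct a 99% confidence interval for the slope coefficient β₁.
The 99% CI for β₁ is (0.8696, 2.1974)

Confidence interval for the slope:

The 99% CI for β₁ is: β̂₁ ± t*(α/2, n-2) × SE(β̂₁)

Step 1: Find critical t-value
- Confidence level = 0.99
- Degrees of freedom = n - 2 = 25 - 2 = 23
- t*(α/2, 23) = 2.8073

Step 2: Calculate margin of error
Margin = 2.8073 × 0.2365 = 0.6639

Step 3: Construct interval
CI = 1.5335 ± 0.6639
CI = (0.8696, 2.1974)

Interpretation: intervals built this way capture the true β₁ in 99% of repeated samples; here the plausible range for the per-unit effect of x on y is 0.8696 to 2.1974.
The interval does not include 0, suggesting a significant linear relationship.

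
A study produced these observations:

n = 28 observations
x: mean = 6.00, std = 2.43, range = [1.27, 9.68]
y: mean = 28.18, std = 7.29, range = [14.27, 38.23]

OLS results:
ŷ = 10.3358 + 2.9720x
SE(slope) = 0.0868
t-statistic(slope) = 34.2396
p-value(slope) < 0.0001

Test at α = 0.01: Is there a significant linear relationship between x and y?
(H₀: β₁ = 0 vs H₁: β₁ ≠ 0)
p-value < 0.0001 < α = 0.01, so we reject H₀. The relationship is significant.

Hypothesis test for the slope coefficient:

H₀: β₁ = 0 (no linear relationship)
H₁: β₁ ≠ 0 (linear relationship exists)

Test statistic: t = β̂₁ / SE(β̂₁) = 2.9720 / 0.0868 = 34.2396

The p-value (<0.0001) is the probability, under H₀, of a t-statistic at least as extreme as |t| = 34.2396 (two-sided, df = n − 2 = 26).

Decision rule: reject H₀ if p-value < α.
p-value < 0.0001 < α = 0.01 → reject H₀.

At α = 0.01 the data do provide convincing evidence of a nonzero slope.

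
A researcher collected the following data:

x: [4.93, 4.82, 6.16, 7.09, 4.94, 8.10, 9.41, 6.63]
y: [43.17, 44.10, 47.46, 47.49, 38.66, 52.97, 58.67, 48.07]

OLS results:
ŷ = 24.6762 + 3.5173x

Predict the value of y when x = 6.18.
ŷ = 46.4131

To predict y for x = 6.18, substitute into the regression equation:

ŷ = 24.6762 + 3.5173 × 6.18
ŷ = 24.6762 + 21.7369
ŷ = 46.4131

This is the fitted mean response at that x — an individual observation would come with a wider prediction interval.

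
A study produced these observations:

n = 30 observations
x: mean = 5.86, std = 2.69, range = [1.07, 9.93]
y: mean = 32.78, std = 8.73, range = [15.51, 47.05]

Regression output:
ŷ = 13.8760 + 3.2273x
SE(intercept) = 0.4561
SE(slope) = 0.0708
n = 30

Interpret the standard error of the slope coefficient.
SE(slope) = 0.0708 measures the uncertainty in the estimated slope. The coefficient is estimated precisely (SE/|β̂₁| = 2.2%).

What SE measures:
- The standard error quantifies the sampling variability of the coefficient estimate
- It is the estimated standard deviation of β̂₁ across hypothetical repeated samples of the same size
- Smaller SE → more precise estimate

Relative precision:
- SE / |β̂₁| = 0.0708 / 3.2273 = 2.2%
- Rule of thumb (under 20%: precise; 20% to under 50%: moderately precise; 50% or more: imprecise) → precise

Link to interval estimation: a confidence interval for β₁ is β̂₁ ± t* × 0.0708, so SE sets the half-width per unit of t*.

What drives SE(β̂₁): larger n (here n = 30) → smaller SE; wider spread of x values → smaller SE; more residual scatter → larger SE.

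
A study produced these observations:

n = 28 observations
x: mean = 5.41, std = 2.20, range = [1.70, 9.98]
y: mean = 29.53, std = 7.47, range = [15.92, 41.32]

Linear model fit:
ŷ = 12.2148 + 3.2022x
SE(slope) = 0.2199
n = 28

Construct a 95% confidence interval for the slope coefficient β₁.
The 95% CI for β₁ is (2.7502, 3.6542)

Confidence interval for the slope:

The 95% CI for β₁ is: β̂₁ ± t*(α/2, n-2) × SE(β̂₁)

Step 1: Find critical t-value
- Confidence level = 0.95
- Degrees of freedom = n - 2 = 28 - 2 = 26
- t*(α/2, 26) = 2.0555

Step 2: Calculate margin of error
Margin = 2.0555 × 0.2199 = 0.4520

Step 3: Construct interval
CI = 3.2022 ± 0.4520
CI = (2.7502, 3.6542)

Interpretation: each one-unit increase in x is associated with a change in mean y of between 2.7502 and 3.6542, with 95% confidence.
Both endpoints are positive, so the data support a genuinely positive slope at this confidence level.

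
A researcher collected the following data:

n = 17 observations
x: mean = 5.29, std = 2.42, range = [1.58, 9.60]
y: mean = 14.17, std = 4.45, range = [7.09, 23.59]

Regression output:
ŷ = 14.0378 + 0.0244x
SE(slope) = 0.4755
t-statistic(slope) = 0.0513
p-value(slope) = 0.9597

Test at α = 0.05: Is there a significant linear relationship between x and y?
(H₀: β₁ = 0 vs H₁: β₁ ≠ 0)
Fail to reject H₀: p-value = 0.9597 ≥ α = 0.05. The linear relationship is not significant at the 5% level.

Hypothesis test for the slope coefficient:

H₀: β₁ = 0 (no linear relationship)
H₁: β₁ ≠ 0 (linear relationship exists)

Test statistic: t = β̂₁ / SE(β̂₁) = 0.0244 / 0.4755 = 0.0513

With df = 15, the two-sided p-value for |t| = 0.0513 is 0.9597.

Decision rule: reject H₀ if p-value < α.
p-value = 0.9597 ≥ α = 0.05 → fail to reject H₀.

There is not sufficient evidence at the 5% significance level to conclude that a linear relationship exists between x and y.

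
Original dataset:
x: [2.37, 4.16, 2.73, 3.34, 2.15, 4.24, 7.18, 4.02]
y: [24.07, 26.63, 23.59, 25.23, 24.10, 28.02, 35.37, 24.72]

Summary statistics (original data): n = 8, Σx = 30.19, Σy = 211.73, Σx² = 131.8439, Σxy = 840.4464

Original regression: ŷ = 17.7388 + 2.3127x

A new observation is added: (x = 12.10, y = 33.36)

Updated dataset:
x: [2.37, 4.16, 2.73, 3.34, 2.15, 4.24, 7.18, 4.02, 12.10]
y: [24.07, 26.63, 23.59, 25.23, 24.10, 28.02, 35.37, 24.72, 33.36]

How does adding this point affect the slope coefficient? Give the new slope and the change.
The slope changes from 2.3127 to 1.1624 (change of -1.1503, or -49.7%).

The new point has HIGH LEVERAGE: x = 12.10 is far from the original mean x̄ = 30.19/8 ≈ 3.77 (original range [2.15, 7.18]).

Step 1: Update the sums with the new point (n goes from 8 to 9)
Σx  = 30.19 + 12.10 = 42.29
Σy  = 211.73 + 33.36 = 245.09
Σx² = 131.8439 + 12.10² = 131.8439 + 146.4100 = 278.2539
Σxy = 840.4464 + 12.10×33.36 = 840.4464 + 403.6560 = 1244.1024

Step 2: Recompute the slope with b₁ = (nΣxy − ΣxΣy) / (nΣx² − (Σx)²)
Numerator   = 9×1244.1024 − 42.29×245.09 = 11196.9216 − 10364.8561 = 832.0655
Denominator = 9×278.2539 − 42.29² = 2504.2851 − 1788.4441 = 715.8410
b₁(new) = 832.0655 / 715.8410 = 1.1624

(Same formula on the original sums: (8×840.4464 − 30.19×211.73) / (8×131.8439 − 30.19²) = 331.4425 / 143.3151 = 2.3127, matching the given fit.)

Step 3: Change in slope
Δβ₁ = 1.1624 − 2.3127 = -1.1503
Relative change = -1.1503 / 2.3127 × 100% = -49.7%
→ the slope decreases when the point is added.

Because the point sits below the extension of the original line at a high-leverage x, it tilts the fit down.
In practice: examine leverage (hᵢ) and Cook's distance rather than deleting it automatically; refit with and without it and report both if conclusions differ.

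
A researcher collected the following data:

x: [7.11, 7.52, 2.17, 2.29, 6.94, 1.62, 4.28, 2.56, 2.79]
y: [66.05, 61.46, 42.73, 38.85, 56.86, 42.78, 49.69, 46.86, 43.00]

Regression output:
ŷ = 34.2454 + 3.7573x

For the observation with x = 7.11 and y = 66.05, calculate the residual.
Residual = 5.0902

The residual is the difference between the actual value and the predicted value:

Residual = y - ŷ

Step 1: Calculate predicted value
ŷ = 34.2454 + 3.7573 × 7.11
ŷ = 60.9598

Step 2: Calculate residual
Residual = 66.05 - 60.9598
Residual = 5.0902

Interpretation: the model underestimates the actual value by 5.0902 at this point (positive residual → observation lies above the fitted line).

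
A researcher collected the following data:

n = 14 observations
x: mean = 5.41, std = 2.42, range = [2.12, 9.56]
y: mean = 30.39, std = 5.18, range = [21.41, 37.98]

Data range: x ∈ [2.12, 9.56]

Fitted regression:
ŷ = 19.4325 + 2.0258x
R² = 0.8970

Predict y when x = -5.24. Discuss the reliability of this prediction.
The equation gives ŷ = 8.8173; however x = -5.24 is 7.36 units below the observed range, so this extrapolated value should not be trusted.

Prediction calculation:
ŷ = 19.4325 + 2.0258 × (-5.24)
ŷ = 8.8173

Reliability:
- Data range: x ∈ [2.12, 9.56]
- Prediction point: x = -5.24 is 7.36 units below the observed range → this is EXTRAPOLATION, not interpolation

Why that matters here:
- There are no observations near this x to validate the fitted line there
- R² describes fit only over the sampled x values; it says nothing about behaviour beyond them

The R² = 0.8970 only validates the fit within [2.12, 9.56]; treat ŷ = 8.8173 with caution.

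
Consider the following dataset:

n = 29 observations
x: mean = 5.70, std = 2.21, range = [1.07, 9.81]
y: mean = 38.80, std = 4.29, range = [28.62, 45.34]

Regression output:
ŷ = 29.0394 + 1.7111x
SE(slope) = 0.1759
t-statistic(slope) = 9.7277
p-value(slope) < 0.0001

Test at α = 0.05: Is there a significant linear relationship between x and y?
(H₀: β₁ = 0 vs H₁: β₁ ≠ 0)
Since p-value < 0.0001 < α = 0.05, reject H₀ — the slope is significantly different from 0.

Hypothesis test for the slope coefficient:

H₀: β₁ = 0 (no linear relationship)
H₁: β₁ ≠ 0 (linear relationship exists)

Test statistic: t = β̂₁ / SE(β̂₁) = 1.7111 / 0.1759 = 9.7277

With df = 27, the two-sided p-value for |t| = 9.7277 is <0.0001.

Decision rule: reject H₀ if p-value < α.
p-value < 0.0001 < α = 0.05 → reject H₀.

At α = 0.05 the data do provide convincing evidence of a nonzero slope.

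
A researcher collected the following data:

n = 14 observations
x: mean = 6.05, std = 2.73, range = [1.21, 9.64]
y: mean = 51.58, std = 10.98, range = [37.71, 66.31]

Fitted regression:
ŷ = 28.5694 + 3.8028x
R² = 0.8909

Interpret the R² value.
About 89.09% of the variability in y is accounted for by the regression on x (R² = 0.8909) — a strong linear fit.

The coefficient of determination R² is the fraction of the total variation in y that the fitted line accounts for.

Here R² = 0.8909:
- Explained: 89.09% of the variation in y
- Unexplained (residual): 100% − 89.09% = 10.91%
- Rule of thumb (below 0.3 weak; 0.3 to below 0.7 moderate; 0.7 and above strong) → strong

Equivalently, for simple linear regression R² = r², so |r| = √0.8909 ≈ 0.9439.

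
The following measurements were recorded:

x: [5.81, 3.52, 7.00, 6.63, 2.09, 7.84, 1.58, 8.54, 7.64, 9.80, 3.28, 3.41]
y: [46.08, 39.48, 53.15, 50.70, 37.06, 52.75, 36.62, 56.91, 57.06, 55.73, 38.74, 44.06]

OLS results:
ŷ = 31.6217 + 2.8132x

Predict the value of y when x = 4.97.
ŷ = 45.6033

x = 4.97 lies inside the observed range [1.58, 9.80], so the fitted equation applies directly:

ŷ = 31.6217 + 2.8132 × 4.97
ŷ = 31.6217 + 13.9816
ŷ = 45.6033

This is the fitted mean response at that x — an individual observation would come with a wider prediction interval.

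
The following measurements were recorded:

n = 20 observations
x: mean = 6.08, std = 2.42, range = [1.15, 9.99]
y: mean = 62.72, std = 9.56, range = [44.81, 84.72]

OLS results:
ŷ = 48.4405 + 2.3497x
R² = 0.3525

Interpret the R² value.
The model explains 35.25% of the variance in y (R² = 0.3525), leaving 64.75% unexplained; the fit is moderate.

R² = 1 − SS_res/SS_tot compares the residual scatter to the total scatter of y about its mean.

Here R² = 0.3525:
- Explained: 35.25% of the variation in y
- Unexplained (residual): 100% − 35.25% = 64.75%
- Rule of thumb (below 0.3 weak; 0.3 to below 0.7 moderate; 0.7 and above strong) → moderate

Note: R² says nothing about causation, and a high R² does not by itself mean the linear form is appropriate — check the residuals.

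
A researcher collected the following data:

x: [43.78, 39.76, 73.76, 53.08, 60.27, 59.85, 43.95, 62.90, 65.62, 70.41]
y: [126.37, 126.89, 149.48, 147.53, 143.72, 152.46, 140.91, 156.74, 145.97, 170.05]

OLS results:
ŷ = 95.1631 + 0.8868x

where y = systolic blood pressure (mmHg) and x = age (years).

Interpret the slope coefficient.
For each additional year of age, predicted blood pressure increases by approximately 0.8868 mmHg.

The slope coefficient β₁ = 0.8868 represents the marginal effect of age on blood pressure.

Interpretation:
- Age up by 1 year → predicted blood pressure increases by 0.8868 mmHg
- This is a linear approximation: the same per-unit change is assumed across the whole observed x range
- The sign (+) gives the direction; the magnitude 0.8868 gives the size of the effect per year

(β₀ = 95.1631 is the fitted value at x = 0 and is not part of the slope interpretation.)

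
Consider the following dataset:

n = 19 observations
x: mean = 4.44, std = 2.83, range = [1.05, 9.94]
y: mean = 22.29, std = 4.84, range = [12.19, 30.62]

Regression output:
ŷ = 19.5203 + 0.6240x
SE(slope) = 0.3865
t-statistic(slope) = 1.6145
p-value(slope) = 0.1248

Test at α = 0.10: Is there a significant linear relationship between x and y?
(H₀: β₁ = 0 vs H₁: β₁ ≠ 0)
Fail to reject H₀: p-value = 0.1248 ≥ α = 0.10. The linear relationship is not significant at the 10% level.

Hypothesis test for the slope coefficient:

H₀: β₁ = 0 (no linear relationship)
H₁: β₁ ≠ 0 (linear relationship exists)

Test statistic: t = β̂₁ / SE(β̂₁) = 0.6240 / 0.3865 = 1.6145

With df = 17, the two-sided p-value for |t| = 1.6145 is 0.1248.

Decision rule: reject H₀ if p-value < α.
p-value = 0.1248 ≥ α = 0.10 → fail to reject H₀.

There is not sufficient evidence at the 10% significance level to conclude that a linear relationship exists between x and y.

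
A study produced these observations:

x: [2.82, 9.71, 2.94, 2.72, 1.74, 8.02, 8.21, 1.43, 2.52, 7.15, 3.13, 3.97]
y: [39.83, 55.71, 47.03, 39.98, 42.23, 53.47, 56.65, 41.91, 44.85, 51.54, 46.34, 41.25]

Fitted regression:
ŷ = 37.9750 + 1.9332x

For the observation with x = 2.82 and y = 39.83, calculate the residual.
Residual = -3.5966

The residual is the difference between the actual value and the predicted value:

Residual = y - ŷ

Step 1: Calculate predicted value
ŷ = 37.9750 + 1.9332 × 2.82
ŷ = 43.4266

Step 2: Calculate residual
Residual = 39.83 - 43.4266
Residual = -3.5966

The residual is negative, so the observed y = 39.83 sits below the regression line (the line overestimates it by 3.5966).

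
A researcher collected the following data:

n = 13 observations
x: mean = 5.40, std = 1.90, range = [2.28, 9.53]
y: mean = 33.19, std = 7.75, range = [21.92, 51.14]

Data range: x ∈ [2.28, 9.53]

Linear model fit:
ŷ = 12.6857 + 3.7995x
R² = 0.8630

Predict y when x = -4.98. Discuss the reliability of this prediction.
ŷ = -6.2358, but this is extrapolation (below the data range [2.28, 9.53]) and may be unreliable.

Prediction calculation:
ŷ = 12.6857 + 3.7995 × (-4.98)
ŷ = -6.2358

Reliability:
- Data range: x ∈ [2.28, 9.53]
- Prediction point: x = -4.98 is 7.26 units below the observed range → this is EXTRAPOLATION, not interpolation

Why that matters here:
- There are no observations near this x to validate the fitted line there
- The linear relationship may not hold outside the observed range
- R² describes fit only over the sampled x values; it says nothing about behaviour beyond them

A defensible statement: 'if the linear trend continued to x = -4.98, y would be about -6.2358' — the premise is untested.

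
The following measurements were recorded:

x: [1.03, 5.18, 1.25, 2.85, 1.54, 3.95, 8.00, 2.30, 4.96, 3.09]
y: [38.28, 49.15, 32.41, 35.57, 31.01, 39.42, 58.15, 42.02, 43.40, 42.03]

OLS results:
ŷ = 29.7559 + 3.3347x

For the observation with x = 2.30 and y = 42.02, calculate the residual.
Residual = 4.5943

The residual is the difference between the actual value and the predicted value:

Residual = y - ŷ

Step 1: Calculate predicted value
ŷ = 29.7559 + 3.3347 × 2.30
ŷ = 37.4257

Step 2: Calculate residual
Residual = 42.02 - 37.4257
Residual = 4.5943

Interpretation: the model underestimates the actual value by 4.5943 at this point (positive residual → observation lies above the fitted line).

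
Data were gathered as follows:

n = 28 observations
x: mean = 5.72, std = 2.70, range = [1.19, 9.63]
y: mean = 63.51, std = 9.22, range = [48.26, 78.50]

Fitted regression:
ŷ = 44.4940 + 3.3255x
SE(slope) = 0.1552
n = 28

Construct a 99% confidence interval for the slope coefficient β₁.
The 99% CI for β₁ is (2.8942, 3.7568)

Confidence interval for the slope:

The 99% CI for β₁ is: β̂₁ ± t*(α/2, n-2) × SE(β̂₁)

Step 1: Find critical t-value
- Confidence level = 0.99
- Degrees of freedom = n - 2 = 28 - 2 = 26
- t*(α/2, 26) = 2.7787

Step 2: Calculate margin of error
Margin = 2.7787 × 0.1552 = 0.4313

Step 3: Construct interval
CI = 3.3255 ± 0.4313
CI = (2.8942, 3.7568)

Interpretation: each one-unit increase in x is associated with a change in mean y of between 2.8942 and 3.7568, with 99% confidence.
The interval does not include 0, suggesting a significant linear relationship.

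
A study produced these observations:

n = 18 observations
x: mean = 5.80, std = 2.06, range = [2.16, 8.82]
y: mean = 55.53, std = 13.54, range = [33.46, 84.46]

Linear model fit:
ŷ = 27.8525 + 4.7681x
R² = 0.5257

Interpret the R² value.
The model explains 52.57% of the variance in y (R² = 0.5257), leaving 47.43% unexplained; the fit is moderate.

R² (coefficient of determination) measures the proportion of variance in y explained by the regression model.

Here R² = 0.5257:
- Explained: 52.57% of the variation in y
- Unexplained (residual): 100% − 52.57% = 47.43%
- Rule of thumb (below 0.3 weak; 0.3 to below 0.7 moderate; 0.7 and above strong) → moderate

Note: R² never decreases when predictors are added, so it should not be used alone to compare models of different size.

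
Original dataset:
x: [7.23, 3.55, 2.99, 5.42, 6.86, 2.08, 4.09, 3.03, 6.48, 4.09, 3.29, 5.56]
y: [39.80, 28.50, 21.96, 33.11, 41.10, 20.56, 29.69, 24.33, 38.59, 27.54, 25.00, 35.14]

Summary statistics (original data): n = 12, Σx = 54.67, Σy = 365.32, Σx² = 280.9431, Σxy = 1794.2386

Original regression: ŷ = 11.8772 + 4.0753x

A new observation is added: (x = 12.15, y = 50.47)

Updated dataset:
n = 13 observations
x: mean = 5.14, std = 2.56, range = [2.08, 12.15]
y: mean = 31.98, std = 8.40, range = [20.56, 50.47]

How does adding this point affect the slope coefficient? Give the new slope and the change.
Adding the point moves β₁ from 4.0753 to 3.1757, i.e. it decreases by 0.8996 (-22.1%).

x = 12.15 lies well outside the original x-range [2.08, 7.23] (x̄ ≈ 4.56), so this observation has high leverage and can move the slope substantially.

Step 1: Update the sums with the new point (n goes from 12 to 13)
Σx  = 54.67 + 12.15 = 66.82
Σy  = 365.32 + 50.47 = 415.79
Σx² = 280.9431 + 12.15² = 280.9431 + 147.6225 = 428.5656
Σxy = 1794.2386 + 12.15×50.47 = 1794.2386 + 613.2105 = 2407.4491

Step 2: Recompute the slope with b₁ = (nΣxy − ΣxΣy) / (nΣx² − (Σx)²)
Numerator   = 13×2407.4491 − 66.82×415.79 = 31296.8383 − 27783.0878 = 3513.7505
Denominator = 13×428.5656 − 66.82² = 5571.3528 − 4464.9124 = 1106.4404
b₁(new) = 3513.7505 / 1106.4404 = 3.1757

(Same formula on the original sums: (12×1794.2386 − 54.67×365.32) / (12×280.9431 − 54.67²) = 1558.8188 / 382.5083 = 4.0753, matching the given fit.)

Step 3: Change in slope
Δβ₁ = 3.1757 − 4.0753 = -0.8996
Relative change = -0.8996 / 4.0753 × 100% = -22.1%
→ the slope decreases when the point is added.

A high-leverage point only changes the slope if it is off the original line; here y = 50.47 is below the original trend, so the slope decreases.
In practice: examine leverage (hᵢ) and Cook's distance rather than deleting it automatically; investigate whether it comes from the same population as the rest of the sample.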